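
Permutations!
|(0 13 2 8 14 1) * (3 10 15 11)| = 12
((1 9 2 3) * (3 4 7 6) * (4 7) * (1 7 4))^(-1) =((1 9 2 4)(3 7 6))^(-1) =(1 4 2 9)(3 6 7)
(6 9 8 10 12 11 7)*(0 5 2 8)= (0 5 2 8 10 12 11 7 6 9)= [5, 1, 8, 3, 4, 2, 9, 6, 10, 0, 12, 7, 11]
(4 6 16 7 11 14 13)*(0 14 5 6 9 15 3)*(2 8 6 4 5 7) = (0 14 13 5 4 9 15 3)(2 8 6 16)(7 11) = [14, 1, 8, 0, 9, 4, 16, 11, 6, 15, 10, 7, 12, 5, 13, 3, 2]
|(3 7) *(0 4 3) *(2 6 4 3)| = 3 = |(0 3 7)(2 6 4)|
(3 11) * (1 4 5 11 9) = (1 4 5 11 3 9) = [0, 4, 2, 9, 5, 11, 6, 7, 8, 1, 10, 3]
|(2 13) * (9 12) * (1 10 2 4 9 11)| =8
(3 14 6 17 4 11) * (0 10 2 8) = (0 10 2 8)(3 14 6 17 4 11) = [10, 1, 8, 14, 11, 5, 17, 7, 0, 9, 2, 3, 12, 13, 6, 15, 16, 4]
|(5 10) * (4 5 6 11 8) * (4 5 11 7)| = |(4 11 8 5 10 6 7)| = 7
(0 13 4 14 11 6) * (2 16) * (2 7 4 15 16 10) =(0 13 15 16 7 4 14 11 6)(2 10) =[13, 1, 10, 3, 14, 5, 0, 4, 8, 9, 2, 6, 12, 15, 11, 16, 7]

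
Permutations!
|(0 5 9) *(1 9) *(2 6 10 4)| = 4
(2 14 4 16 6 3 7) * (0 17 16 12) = [17, 1, 14, 7, 12, 5, 3, 2, 8, 9, 10, 11, 0, 13, 4, 15, 6, 16] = (0 17 16 6 3 7 2 14 4 12)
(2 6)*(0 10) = (0 10)(2 6) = [10, 1, 6, 3, 4, 5, 2, 7, 8, 9, 0]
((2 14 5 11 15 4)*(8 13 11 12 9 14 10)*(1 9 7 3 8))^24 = (1 15 3 14 2 13 12)(4 8 5 10 11 7 9)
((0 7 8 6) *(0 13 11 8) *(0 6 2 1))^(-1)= (0 1 2 8 11 13 6 7)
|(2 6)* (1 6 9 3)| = |(1 6 2 9 3)| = 5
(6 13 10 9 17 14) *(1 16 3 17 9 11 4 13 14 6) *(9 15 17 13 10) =[0, 16, 2, 13, 10, 5, 14, 7, 8, 15, 11, 4, 12, 9, 1, 17, 3, 6] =(1 16 3 13 9 15 17 6 14)(4 10 11)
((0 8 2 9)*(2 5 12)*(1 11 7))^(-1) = (0 9 2 12 5 8)(1 7 11) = ((0 8 5 12 2 9)(1 11 7))^(-1)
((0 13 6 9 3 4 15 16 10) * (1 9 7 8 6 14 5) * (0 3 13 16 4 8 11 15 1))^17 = (0 10 8 7 15 1 13 5 16 3 6 11 4 9 14)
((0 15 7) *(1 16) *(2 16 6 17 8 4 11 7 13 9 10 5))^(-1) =((0 15 13 9 10 5 2 16 1 6 17 8 4 11 7))^(-1) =(0 7 11 4 8 17 6 1 16 2 5 10 9 13 15)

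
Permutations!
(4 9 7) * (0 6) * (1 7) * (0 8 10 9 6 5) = (0 5)(1 7 4 6 8 10 9) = [5, 7, 2, 3, 6, 0, 8, 4, 10, 1, 9]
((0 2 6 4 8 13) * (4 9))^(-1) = ((0 2 6 9 4 8 13))^(-1) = (0 13 8 4 9 6 2)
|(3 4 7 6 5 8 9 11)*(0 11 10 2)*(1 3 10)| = 8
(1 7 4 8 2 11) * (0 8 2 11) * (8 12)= [12, 7, 0, 3, 2, 5, 6, 4, 11, 9, 10, 1, 8]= (0 12 8 11 1 7 4 2)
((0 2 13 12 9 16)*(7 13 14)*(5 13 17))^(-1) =(0 16 9 12 13 5 17 7 14 2)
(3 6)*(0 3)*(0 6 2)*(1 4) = (6)(0 3 2)(1 4) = [3, 4, 0, 2, 1, 5, 6]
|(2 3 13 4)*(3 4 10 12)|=|(2 4)(3 13 10 12)|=4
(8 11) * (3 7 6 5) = (3 7 6 5)(8 11) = [0, 1, 2, 7, 4, 3, 5, 6, 11, 9, 10, 8]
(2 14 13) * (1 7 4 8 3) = (1 7 4 8 3)(2 14 13) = [0, 7, 14, 1, 8, 5, 6, 4, 3, 9, 10, 11, 12, 2, 13]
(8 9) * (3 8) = [0, 1, 2, 8, 4, 5, 6, 7, 9, 3] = (3 8 9)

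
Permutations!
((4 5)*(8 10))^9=(4 5)(8 10)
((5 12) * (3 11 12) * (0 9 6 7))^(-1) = (0 7 6 9)(3 5 12 11)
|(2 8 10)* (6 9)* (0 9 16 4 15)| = |(0 9 6 16 4 15)(2 8 10)| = 6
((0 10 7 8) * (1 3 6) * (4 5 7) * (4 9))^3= (0 4 8 9 7 10 5)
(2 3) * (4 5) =(2 3)(4 5) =[0, 1, 3, 2, 5, 4]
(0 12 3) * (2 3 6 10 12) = [2, 1, 3, 0, 4, 5, 10, 7, 8, 9, 12, 11, 6] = (0 2 3)(6 10 12)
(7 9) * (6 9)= (6 9 7)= [0, 1, 2, 3, 4, 5, 9, 6, 8, 7]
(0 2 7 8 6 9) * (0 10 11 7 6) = (0 2 6 9 10 11 7 8) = [2, 1, 6, 3, 4, 5, 9, 8, 0, 10, 11, 7]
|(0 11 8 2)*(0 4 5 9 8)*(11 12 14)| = 20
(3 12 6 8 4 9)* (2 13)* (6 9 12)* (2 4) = (2 13 4 12 9 3 6 8) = [0, 1, 13, 6, 12, 5, 8, 7, 2, 3, 10, 11, 9, 4]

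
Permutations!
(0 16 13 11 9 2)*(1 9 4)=(0 16 13 11 4 1 9 2)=[16, 9, 0, 3, 1, 5, 6, 7, 8, 2, 10, 4, 12, 11, 14, 15, 13]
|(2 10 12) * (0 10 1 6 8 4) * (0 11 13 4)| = 21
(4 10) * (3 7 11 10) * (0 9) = (0 9)(3 7 11 10 4) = [9, 1, 2, 7, 3, 5, 6, 11, 8, 0, 4, 10]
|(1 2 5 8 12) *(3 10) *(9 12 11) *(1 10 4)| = |(1 2 5 8 11 9 12 10 3 4)| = 10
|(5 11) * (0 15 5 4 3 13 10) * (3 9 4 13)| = 6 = |(0 15 5 11 13 10)(4 9)|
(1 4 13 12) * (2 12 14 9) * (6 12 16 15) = (1 4 13 14 9 2 16 15 6 12) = [0, 4, 16, 3, 13, 5, 12, 7, 8, 2, 10, 11, 1, 14, 9, 6, 15]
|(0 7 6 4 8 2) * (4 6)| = |(0 7 4 8 2)| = 5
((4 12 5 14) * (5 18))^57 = (4 18 14 12 5)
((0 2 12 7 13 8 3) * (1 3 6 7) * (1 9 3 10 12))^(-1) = (0 3 9 12 10 1 2)(6 8 13 7) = ((0 2 1 10 12 9 3)(6 7 13 8))^(-1)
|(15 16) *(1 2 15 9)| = |(1 2 15 16 9)| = 5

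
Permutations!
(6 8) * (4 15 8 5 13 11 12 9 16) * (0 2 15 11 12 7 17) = [2, 1, 15, 3, 11, 13, 5, 17, 6, 16, 10, 7, 9, 12, 14, 8, 4, 0] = (0 2 15 8 6 5 13 12 9 16 4 11 7 17)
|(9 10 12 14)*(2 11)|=4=|(2 11)(9 10 12 14)|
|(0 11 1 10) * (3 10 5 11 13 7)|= |(0 13 7 3 10)(1 5 11)|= 15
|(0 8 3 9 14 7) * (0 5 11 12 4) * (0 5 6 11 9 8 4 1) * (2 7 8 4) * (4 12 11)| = 12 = |(0 2 7 6 4 5 9 14 8 3 12 1)|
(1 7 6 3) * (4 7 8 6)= (1 8 6 3)(4 7)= [0, 8, 2, 1, 7, 5, 3, 4, 6]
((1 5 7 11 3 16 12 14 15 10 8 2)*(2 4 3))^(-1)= ((1 5 7 11 2)(3 16 12 14 15 10 8 4))^(-1)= (1 2 11 7 5)(3 4 8 10 15 14 12 16)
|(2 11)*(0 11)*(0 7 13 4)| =6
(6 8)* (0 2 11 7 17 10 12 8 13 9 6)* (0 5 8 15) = (0 2 11 7 17 10 12 15)(5 8)(6 13 9) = [2, 1, 11, 3, 4, 8, 13, 17, 5, 6, 12, 7, 15, 9, 14, 0, 16, 10]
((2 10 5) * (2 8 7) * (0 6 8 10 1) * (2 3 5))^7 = ((0 6 8 7 3 5 10 2 1))^7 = (0 2 5 7 6 1 10 3 8)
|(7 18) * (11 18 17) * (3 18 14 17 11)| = |(3 18 7 11 14 17)| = 6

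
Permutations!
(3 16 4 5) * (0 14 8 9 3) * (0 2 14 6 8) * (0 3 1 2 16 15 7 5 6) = [0, 2, 14, 15, 6, 16, 8, 5, 9, 1, 10, 11, 12, 13, 3, 7, 4] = (1 2 14 3 15 7 5 16 4 6 8 9)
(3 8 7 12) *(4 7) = [0, 1, 2, 8, 7, 5, 6, 12, 4, 9, 10, 11, 3] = (3 8 4 7 12)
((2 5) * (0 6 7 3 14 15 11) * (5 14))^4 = (0 5 11 3 15 7 14 6 2)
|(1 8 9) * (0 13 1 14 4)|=|(0 13 1 8 9 14 4)|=7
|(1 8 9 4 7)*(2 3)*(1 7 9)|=|(1 8)(2 3)(4 9)|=2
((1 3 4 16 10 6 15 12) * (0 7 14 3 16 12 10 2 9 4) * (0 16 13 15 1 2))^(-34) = ((0 7 14 3 16)(1 13 15 10 6)(2 9 4 12))^(-34) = (0 7 14 3 16)(1 13 15 10 6)(2 4)(9 12)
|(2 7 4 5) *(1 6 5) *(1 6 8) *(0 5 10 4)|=|(0 5 2 7)(1 8)(4 6 10)|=12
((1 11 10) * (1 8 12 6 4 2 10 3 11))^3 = ((2 10 8 12 6 4)(3 11))^3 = (2 12)(3 11)(4 8)(6 10)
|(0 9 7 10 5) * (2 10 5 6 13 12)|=|(0 9 7 5)(2 10 6 13 12)|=20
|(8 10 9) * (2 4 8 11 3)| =|(2 4 8 10 9 11 3)| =7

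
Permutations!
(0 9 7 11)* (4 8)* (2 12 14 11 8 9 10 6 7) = (0 10 6 7 8 4 9 2 12 14 11) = [10, 1, 12, 3, 9, 5, 7, 8, 4, 2, 6, 0, 14, 13, 11]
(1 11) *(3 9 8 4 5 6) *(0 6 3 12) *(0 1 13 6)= (1 11 13 6 12)(3 9 8 4 5)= [0, 11, 2, 9, 5, 3, 12, 7, 4, 8, 10, 13, 1, 6]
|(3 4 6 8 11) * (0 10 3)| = 7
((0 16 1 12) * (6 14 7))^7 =((0 16 1 12)(6 14 7))^7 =(0 12 1 16)(6 14 7)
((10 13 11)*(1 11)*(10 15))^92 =((1 11 15 10 13))^92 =(1 15 13 11 10)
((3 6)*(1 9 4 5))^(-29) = (1 5 4 9)(3 6)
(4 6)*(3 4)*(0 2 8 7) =[2, 1, 8, 4, 6, 5, 3, 0, 7] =(0 2 8 7)(3 4 6)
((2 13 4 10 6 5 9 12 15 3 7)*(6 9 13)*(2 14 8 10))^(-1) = (2 4 13 5 6)(3 15 12 9 10 8 14 7) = ((2 6 5 13 4)(3 7 14 8 10 9 12 15))^(-1)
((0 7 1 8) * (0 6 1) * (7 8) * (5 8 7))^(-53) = (0 7)(1 6 8 5)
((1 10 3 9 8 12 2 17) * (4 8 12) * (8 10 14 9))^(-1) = ((1 14 9 12 2 17)(3 8 4 10))^(-1) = (1 17 2 12 9 14)(3 10 4 8)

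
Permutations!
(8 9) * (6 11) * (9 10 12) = (6 11)(8 10 12 9) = [0, 1, 2, 3, 4, 5, 11, 7, 10, 8, 12, 6, 9]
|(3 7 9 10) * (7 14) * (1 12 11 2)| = 20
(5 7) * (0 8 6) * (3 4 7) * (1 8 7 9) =(0 7 5 3 4 9 1 8 6) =[7, 8, 2, 4, 9, 3, 0, 5, 6, 1]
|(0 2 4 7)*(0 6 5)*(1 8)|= 6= |(0 2 4 7 6 5)(1 8)|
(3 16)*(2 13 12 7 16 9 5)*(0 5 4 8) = (0 5 2 13 12 7 16 3 9 4 8) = [5, 1, 13, 9, 8, 2, 6, 16, 0, 4, 10, 11, 7, 12, 14, 15, 3]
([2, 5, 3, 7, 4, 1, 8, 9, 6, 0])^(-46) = (0 9 7 3 2)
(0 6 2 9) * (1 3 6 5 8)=[5, 3, 9, 6, 4, 8, 2, 7, 1, 0]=(0 5 8 1 3 6 2 9)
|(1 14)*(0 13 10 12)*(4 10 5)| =|(0 13 5 4 10 12)(1 14)| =6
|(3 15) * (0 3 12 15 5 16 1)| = 10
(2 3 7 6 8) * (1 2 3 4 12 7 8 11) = (1 2 4 12 7 6 11)(3 8) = [0, 2, 4, 8, 12, 5, 11, 6, 3, 9, 10, 1, 7]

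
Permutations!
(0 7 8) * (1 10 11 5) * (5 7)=(0 5 1 10 11 7 8)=[5, 10, 2, 3, 4, 1, 6, 8, 0, 9, 11, 7]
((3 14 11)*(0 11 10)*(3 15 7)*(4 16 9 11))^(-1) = (0 10 14 3 7 15 11 9 16 4)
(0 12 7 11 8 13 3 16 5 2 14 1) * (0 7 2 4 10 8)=(0 12 2 14 1 7 11)(3 16 5 4 10 8 13)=[12, 7, 14, 16, 10, 4, 6, 11, 13, 9, 8, 0, 2, 3, 1, 15, 5]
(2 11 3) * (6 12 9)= [0, 1, 11, 2, 4, 5, 12, 7, 8, 6, 10, 3, 9]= (2 11 3)(6 12 9)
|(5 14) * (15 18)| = 2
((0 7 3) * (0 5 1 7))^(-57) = ((1 7 3 5))^(-57) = (1 5 3 7)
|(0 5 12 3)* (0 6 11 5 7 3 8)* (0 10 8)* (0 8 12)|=6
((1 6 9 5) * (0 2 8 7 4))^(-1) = ((0 2 8 7 4)(1 6 9 5))^(-1) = (0 4 7 8 2)(1 5 9 6)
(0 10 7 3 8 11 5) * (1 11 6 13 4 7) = (0 10 1 11 5)(3 8 6 13 4 7) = [10, 11, 2, 8, 7, 0, 13, 3, 6, 9, 1, 5, 12, 4]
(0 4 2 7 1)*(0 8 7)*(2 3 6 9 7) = (0 4 3 6 9 7 1 8 2) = [4, 8, 0, 6, 3, 5, 9, 1, 2, 7]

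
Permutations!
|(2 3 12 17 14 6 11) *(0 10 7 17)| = 10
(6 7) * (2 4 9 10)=[0, 1, 4, 3, 9, 5, 7, 6, 8, 10, 2]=(2 4 9 10)(6 7)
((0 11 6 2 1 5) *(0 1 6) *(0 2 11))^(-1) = (1 5)(2 11 6)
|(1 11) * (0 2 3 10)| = 4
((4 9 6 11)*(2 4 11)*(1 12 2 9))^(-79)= ((1 12 2 4)(6 9))^(-79)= (1 12 2 4)(6 9)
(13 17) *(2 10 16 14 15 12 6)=(2 10 16 14 15 12 6)(13 17)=[0, 1, 10, 3, 4, 5, 2, 7, 8, 9, 16, 11, 6, 17, 15, 12, 14, 13]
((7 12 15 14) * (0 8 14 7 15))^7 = (0 8 14 15 7 12)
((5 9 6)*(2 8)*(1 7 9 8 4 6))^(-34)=((1 7 9)(2 4 6 5 8))^(-34)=(1 9 7)(2 4 6 5 8)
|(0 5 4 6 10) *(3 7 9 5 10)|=|(0 10)(3 7 9 5 4 6)|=6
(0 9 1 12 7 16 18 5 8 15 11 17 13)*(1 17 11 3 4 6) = [9, 12, 2, 4, 6, 8, 1, 16, 15, 17, 10, 11, 7, 0, 14, 3, 18, 13, 5] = (0 9 17 13)(1 12 7 16 18 5 8 15 3 4 6)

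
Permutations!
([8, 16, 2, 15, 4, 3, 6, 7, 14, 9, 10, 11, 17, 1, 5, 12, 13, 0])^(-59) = [15, 16, 2, 8, 4, 0, 6, 7, 12, 9, 10, 11, 5, 1, 17, 14, 13, 3]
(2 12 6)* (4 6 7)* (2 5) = (2 12 7 4 6 5) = [0, 1, 12, 3, 6, 2, 5, 4, 8, 9, 10, 11, 7]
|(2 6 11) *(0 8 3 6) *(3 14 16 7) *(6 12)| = |(0 8 14 16 7 3 12 6 11 2)| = 10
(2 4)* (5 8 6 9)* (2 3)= (2 4 3)(5 8 6 9)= [0, 1, 4, 2, 3, 8, 9, 7, 6, 5]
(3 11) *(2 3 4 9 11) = (2 3)(4 9 11) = [0, 1, 3, 2, 9, 5, 6, 7, 8, 11, 10, 4]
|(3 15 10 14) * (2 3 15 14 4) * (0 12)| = 6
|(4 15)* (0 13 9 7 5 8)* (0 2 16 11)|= 18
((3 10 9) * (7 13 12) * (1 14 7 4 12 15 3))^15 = ((1 14 7 13 15 3 10 9)(4 12))^15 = (1 9 10 3 15 13 7 14)(4 12)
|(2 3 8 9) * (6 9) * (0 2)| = 6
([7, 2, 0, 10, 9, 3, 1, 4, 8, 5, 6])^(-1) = (0 2 1 6 10 3 5 9 4 7)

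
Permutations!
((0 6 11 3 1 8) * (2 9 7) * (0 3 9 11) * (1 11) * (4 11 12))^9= (12)(0 6)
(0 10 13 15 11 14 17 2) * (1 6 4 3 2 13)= (0 10 1 6 4 3 2)(11 14 17 13 15)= [10, 6, 0, 2, 3, 5, 4, 7, 8, 9, 1, 14, 12, 15, 17, 11, 16, 13]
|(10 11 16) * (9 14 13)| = |(9 14 13)(10 11 16)| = 3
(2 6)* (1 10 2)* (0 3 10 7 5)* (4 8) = (0 3 10 2 6 1 7 5)(4 8) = [3, 7, 6, 10, 8, 0, 1, 5, 4, 9, 2]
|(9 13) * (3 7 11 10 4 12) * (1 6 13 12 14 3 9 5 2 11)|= |(1 6 13 5 2 11 10 4 14 3 7)(9 12)|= 22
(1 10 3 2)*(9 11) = (1 10 3 2)(9 11) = [0, 10, 1, 2, 4, 5, 6, 7, 8, 11, 3, 9]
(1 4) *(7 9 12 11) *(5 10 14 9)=[0, 4, 2, 3, 1, 10, 6, 5, 8, 12, 14, 7, 11, 13, 9]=(1 4)(5 10 14 9 12 11 7)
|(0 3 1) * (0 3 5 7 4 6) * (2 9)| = |(0 5 7 4 6)(1 3)(2 9)| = 10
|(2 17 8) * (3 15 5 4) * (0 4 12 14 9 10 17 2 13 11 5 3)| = 18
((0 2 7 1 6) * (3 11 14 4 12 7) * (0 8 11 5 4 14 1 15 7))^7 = (0 2 3 5 4 12)(1 11 8 6)(7 15)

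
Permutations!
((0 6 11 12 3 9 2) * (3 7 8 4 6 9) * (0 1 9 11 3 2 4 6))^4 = ((0 11 12 7 8 6 3 2 1 9 4))^4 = (0 8 1 11 6 9 12 3 4 7 2)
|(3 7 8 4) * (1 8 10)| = 6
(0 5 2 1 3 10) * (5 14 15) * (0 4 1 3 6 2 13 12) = [14, 6, 3, 10, 1, 13, 2, 7, 8, 9, 4, 11, 0, 12, 15, 5] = (0 14 15 5 13 12)(1 6 2 3 10 4)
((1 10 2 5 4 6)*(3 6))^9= ((1 10 2 5 4 3 6))^9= (1 2 4 6 10 5 3)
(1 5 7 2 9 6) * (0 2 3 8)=(0 2 9 6 1 5 7 3 8)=[2, 5, 9, 8, 4, 7, 1, 3, 0, 6]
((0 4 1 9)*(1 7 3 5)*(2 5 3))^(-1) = (0 9 1 5 2 7 4)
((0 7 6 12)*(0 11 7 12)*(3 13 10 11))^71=(0 6 7 11 10 13 3 12)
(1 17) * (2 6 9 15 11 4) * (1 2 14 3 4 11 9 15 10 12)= (1 17 2 6 15 9 10 12)(3 4 14)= [0, 17, 6, 4, 14, 5, 15, 7, 8, 10, 12, 11, 1, 13, 3, 9, 16, 2]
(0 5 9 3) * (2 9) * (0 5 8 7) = (0 8 7)(2 9 3 5) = [8, 1, 9, 5, 4, 2, 6, 0, 7, 3]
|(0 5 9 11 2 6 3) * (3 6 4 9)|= 12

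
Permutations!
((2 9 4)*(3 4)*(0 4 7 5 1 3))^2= ((0 4 2 9)(1 3 7 5))^2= (0 2)(1 7)(3 5)(4 9)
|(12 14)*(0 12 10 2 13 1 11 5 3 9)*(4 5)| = |(0 12 14 10 2 13 1 11 4 5 3 9)| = 12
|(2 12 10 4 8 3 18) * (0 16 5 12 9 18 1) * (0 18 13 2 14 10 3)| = 33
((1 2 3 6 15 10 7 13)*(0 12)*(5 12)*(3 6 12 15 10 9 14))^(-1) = (0 12 3 14 9 15 5)(1 13 7 10 6 2)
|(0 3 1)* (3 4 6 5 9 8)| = 8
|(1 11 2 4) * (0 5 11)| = 6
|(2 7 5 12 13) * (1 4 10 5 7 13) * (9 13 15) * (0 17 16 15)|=35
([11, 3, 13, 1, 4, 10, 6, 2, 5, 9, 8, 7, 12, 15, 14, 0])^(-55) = [15, 3, 7, 1, 4, 8, 6, 11, 10, 9, 5, 0, 12, 2, 14, 13]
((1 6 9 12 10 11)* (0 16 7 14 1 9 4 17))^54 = ((0 16 7 14 1 6 4 17)(9 12 10 11))^54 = (0 4 1 7)(6 14 16 17)(9 10)(11 12)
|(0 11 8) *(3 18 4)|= 3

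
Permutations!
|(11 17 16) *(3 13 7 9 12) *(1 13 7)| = |(1 13)(3 7 9 12)(11 17 16)| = 12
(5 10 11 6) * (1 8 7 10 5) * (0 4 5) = (0 4 5)(1 8 7 10 11 6) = [4, 8, 2, 3, 5, 0, 1, 10, 7, 9, 11, 6]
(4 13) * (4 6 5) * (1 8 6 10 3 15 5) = (1 8 6)(3 15 5 4 13 10) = [0, 8, 2, 15, 13, 4, 1, 7, 6, 9, 3, 11, 12, 10, 14, 5]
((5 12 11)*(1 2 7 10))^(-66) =(12)(1 7)(2 10)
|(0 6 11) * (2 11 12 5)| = |(0 6 12 5 2 11)| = 6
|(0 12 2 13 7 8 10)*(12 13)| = |(0 13 7 8 10)(2 12)| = 10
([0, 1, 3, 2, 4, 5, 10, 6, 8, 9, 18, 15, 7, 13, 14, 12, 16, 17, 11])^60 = (6 15 10 12 18 7 11)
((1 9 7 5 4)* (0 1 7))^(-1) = (0 9 1)(4 5 7)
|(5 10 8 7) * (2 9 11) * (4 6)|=|(2 9 11)(4 6)(5 10 8 7)|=12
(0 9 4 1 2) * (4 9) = [4, 2, 0, 3, 1, 5, 6, 7, 8, 9] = (9)(0 4 1 2)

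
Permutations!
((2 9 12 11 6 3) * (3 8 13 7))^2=(2 12 6 13 3 9 11 8 7)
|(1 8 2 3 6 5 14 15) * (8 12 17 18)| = |(1 12 17 18 8 2 3 6 5 14 15)| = 11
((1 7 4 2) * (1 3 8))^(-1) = ((1 7 4 2 3 8))^(-1) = (1 8 3 2 4 7)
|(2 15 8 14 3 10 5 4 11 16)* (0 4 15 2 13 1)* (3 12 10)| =6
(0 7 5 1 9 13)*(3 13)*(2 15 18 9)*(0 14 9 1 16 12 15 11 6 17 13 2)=[7, 0, 11, 2, 4, 16, 17, 5, 8, 3, 10, 6, 15, 14, 9, 18, 12, 13, 1]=(0 7 5 16 12 15 18 1)(2 11 6 17 13 14 9 3)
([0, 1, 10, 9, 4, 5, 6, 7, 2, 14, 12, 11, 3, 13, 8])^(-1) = (2 8 14 9 3 12 10)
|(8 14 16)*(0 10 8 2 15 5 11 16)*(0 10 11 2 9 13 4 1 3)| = |(0 11 16 9 13 4 1 3)(2 15 5)(8 14 10)| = 24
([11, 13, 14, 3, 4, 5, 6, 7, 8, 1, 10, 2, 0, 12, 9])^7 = (0 12 13 1 9 14 2 11)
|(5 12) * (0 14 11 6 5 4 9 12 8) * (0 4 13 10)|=|(0 14 11 6 5 8 4 9 12 13 10)|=11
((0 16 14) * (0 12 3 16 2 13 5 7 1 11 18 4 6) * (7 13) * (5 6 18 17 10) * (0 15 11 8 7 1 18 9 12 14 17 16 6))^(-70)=((0 2 1 8 7 18 4 9 12 3 6 15 11 16 17 10 5 13))^(-70)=(0 1 7 4 12 6 11 17 5)(2 8 18 9 3 15 16 10 13)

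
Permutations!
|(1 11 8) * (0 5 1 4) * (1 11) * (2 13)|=10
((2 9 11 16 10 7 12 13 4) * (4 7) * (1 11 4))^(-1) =((1 11 16 10)(2 9 4)(7 12 13))^(-1) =(1 10 16 11)(2 4 9)(7 13 12)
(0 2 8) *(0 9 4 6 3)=(0 2 8 9 4 6 3)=[2, 1, 8, 0, 6, 5, 3, 7, 9, 4]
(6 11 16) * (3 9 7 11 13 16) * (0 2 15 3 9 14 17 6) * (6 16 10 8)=(0 2 15 3 14 17 16)(6 13 10 8)(7 11 9)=[2, 1, 15, 14, 4, 5, 13, 11, 6, 7, 8, 9, 12, 10, 17, 3, 0, 16]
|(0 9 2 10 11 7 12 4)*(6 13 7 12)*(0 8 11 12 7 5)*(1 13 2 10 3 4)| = |(0 9 10 12 1 13 5)(2 3 4 8 11 7 6)| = 7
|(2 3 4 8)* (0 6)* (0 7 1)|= |(0 6 7 1)(2 3 4 8)|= 4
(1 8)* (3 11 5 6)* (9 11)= (1 8)(3 9 11 5 6)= [0, 8, 2, 9, 4, 6, 3, 7, 1, 11, 10, 5]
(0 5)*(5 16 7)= [16, 1, 2, 3, 4, 0, 6, 5, 8, 9, 10, 11, 12, 13, 14, 15, 7]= (0 16 7 5)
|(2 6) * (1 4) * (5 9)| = 2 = |(1 4)(2 6)(5 9)|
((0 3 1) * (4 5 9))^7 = (0 3 1)(4 5 9)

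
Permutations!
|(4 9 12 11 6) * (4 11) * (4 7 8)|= 10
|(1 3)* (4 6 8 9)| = 4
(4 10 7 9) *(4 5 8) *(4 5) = [0, 1, 2, 3, 10, 8, 6, 9, 5, 4, 7] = (4 10 7 9)(5 8)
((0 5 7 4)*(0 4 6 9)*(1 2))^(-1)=(0 9 6 7 5)(1 2)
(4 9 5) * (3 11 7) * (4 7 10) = [0, 1, 2, 11, 9, 7, 6, 3, 8, 5, 4, 10] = (3 11 10 4 9 5 7)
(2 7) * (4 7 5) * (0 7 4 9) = [7, 1, 5, 3, 4, 9, 6, 2, 8, 0] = (0 7 2 5 9)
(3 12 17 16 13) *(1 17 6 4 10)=(1 17 16 13 3 12 6 4 10)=[0, 17, 2, 12, 10, 5, 4, 7, 8, 9, 1, 11, 6, 3, 14, 15, 13, 16]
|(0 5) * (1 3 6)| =|(0 5)(1 3 6)| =6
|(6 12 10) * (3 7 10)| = 5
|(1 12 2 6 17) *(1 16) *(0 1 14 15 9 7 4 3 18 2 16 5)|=15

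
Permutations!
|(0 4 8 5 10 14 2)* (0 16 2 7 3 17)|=18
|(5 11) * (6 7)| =|(5 11)(6 7)| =2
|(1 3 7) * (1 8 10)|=|(1 3 7 8 10)|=5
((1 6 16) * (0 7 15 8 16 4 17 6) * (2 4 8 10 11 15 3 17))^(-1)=(0 1 16 8 6 17 3 7)(2 4)(10 15 11)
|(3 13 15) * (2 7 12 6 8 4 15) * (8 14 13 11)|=|(2 7 12 6 14 13)(3 11 8 4 15)|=30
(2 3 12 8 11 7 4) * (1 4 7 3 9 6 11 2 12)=(1 4 12 8 2 9 6 11 3)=[0, 4, 9, 1, 12, 5, 11, 7, 2, 6, 10, 3, 8]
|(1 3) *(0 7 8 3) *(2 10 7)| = |(0 2 10 7 8 3 1)| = 7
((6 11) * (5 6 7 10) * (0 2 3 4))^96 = ((0 2 3 4)(5 6 11 7 10))^96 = (5 6 11 7 10)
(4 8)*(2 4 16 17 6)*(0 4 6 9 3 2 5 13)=(0 4 8 16 17 9 3 2 6 5 13)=[4, 1, 6, 2, 8, 13, 5, 7, 16, 3, 10, 11, 12, 0, 14, 15, 17, 9]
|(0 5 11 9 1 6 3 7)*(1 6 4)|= |(0 5 11 9 6 3 7)(1 4)|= 14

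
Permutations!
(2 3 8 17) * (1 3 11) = (1 3 8 17 2 11) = [0, 3, 11, 8, 4, 5, 6, 7, 17, 9, 10, 1, 12, 13, 14, 15, 16, 2]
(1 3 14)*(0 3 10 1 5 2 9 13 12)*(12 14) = (0 3 12)(1 10)(2 9 13 14 5) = [3, 10, 9, 12, 4, 2, 6, 7, 8, 13, 1, 11, 0, 14, 5]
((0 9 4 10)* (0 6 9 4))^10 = ((0 4 10 6 9))^10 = (10)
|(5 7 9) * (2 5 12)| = 5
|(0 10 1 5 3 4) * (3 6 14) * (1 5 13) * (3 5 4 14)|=12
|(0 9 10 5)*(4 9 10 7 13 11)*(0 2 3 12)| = |(0 10 5 2 3 12)(4 9 7 13 11)| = 30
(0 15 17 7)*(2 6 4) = [15, 1, 6, 3, 2, 5, 4, 0, 8, 9, 10, 11, 12, 13, 14, 17, 16, 7] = (0 15 17 7)(2 6 4)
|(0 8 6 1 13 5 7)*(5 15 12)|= 9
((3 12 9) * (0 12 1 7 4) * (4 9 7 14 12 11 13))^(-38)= (0 13)(1 9 12)(3 7 14)(4 11)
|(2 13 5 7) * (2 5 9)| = 6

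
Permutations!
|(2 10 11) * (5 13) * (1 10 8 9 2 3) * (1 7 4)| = 6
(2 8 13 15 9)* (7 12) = (2 8 13 15 9)(7 12) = [0, 1, 8, 3, 4, 5, 6, 12, 13, 2, 10, 11, 7, 15, 14, 9]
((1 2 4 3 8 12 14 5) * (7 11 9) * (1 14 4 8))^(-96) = ((1 2 8 12 4 3)(5 14)(7 11 9))^(-96) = (14)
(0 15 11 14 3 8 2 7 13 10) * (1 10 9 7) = (0 15 11 14 3 8 2 1 10)(7 13 9) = [15, 10, 1, 8, 4, 5, 6, 13, 2, 7, 0, 14, 12, 9, 3, 11]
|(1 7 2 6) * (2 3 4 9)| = 7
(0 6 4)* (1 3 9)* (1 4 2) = (0 6 2 1 3 9 4) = [6, 3, 1, 9, 0, 5, 2, 7, 8, 4]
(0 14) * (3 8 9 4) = (0 14)(3 8 9 4) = [14, 1, 2, 8, 3, 5, 6, 7, 9, 4, 10, 11, 12, 13, 0]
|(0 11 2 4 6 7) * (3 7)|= |(0 11 2 4 6 3 7)|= 7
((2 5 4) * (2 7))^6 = (2 4)(5 7)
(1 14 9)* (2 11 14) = (1 2 11 14 9) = [0, 2, 11, 3, 4, 5, 6, 7, 8, 1, 10, 14, 12, 13, 9]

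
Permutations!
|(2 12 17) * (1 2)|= 4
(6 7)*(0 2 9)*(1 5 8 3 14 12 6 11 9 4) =(0 2 4 1 5 8 3 14 12 6 7 11 9) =[2, 5, 4, 14, 1, 8, 7, 11, 3, 0, 10, 9, 6, 13, 12]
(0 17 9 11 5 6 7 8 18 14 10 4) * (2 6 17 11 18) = (0 11 5 17 9 18 14 10 4)(2 6 7 8) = [11, 1, 6, 3, 0, 17, 7, 8, 2, 18, 4, 5, 12, 13, 10, 15, 16, 9, 14]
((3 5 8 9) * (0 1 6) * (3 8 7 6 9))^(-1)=((0 1 9 8 3 5 7 6))^(-1)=(0 6 7 5 3 8 9 1)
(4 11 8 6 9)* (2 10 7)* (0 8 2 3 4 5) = (0 8 6 9 5)(2 10 7 3 4 11) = [8, 1, 10, 4, 11, 0, 9, 3, 6, 5, 7, 2]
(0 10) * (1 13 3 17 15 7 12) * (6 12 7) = (0 10)(1 13 3 17 15 6 12) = [10, 13, 2, 17, 4, 5, 12, 7, 8, 9, 0, 11, 1, 3, 14, 6, 16, 15]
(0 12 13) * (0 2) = (0 12 13 2) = [12, 1, 0, 3, 4, 5, 6, 7, 8, 9, 10, 11, 13, 2]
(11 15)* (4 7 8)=[0, 1, 2, 3, 7, 5, 6, 8, 4, 9, 10, 15, 12, 13, 14, 11]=(4 7 8)(11 15)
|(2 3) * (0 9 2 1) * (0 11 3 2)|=6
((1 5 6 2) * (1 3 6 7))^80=(1 7 5)(2 6 3)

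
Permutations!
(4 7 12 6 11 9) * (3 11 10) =(3 11 9 4 7 12 6 10) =[0, 1, 2, 11, 7, 5, 10, 12, 8, 4, 3, 9, 6]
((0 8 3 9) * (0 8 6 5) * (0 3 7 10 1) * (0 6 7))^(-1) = ((0 7 10 1 6 5 3 9 8))^(-1) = (0 8 9 3 5 6 1 10 7)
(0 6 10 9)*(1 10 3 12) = (0 6 3 12 1 10 9) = [6, 10, 2, 12, 4, 5, 3, 7, 8, 0, 9, 11, 1]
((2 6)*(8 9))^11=(2 6)(8 9)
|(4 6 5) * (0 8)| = 6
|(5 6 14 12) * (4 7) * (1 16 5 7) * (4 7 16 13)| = 15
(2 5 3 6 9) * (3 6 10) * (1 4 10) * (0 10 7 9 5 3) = [10, 4, 3, 1, 7, 6, 5, 9, 8, 2, 0] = (0 10)(1 4 7 9 2 3)(5 6)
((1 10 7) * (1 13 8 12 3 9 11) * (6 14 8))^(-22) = (14)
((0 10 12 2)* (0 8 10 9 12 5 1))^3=(0 2 5 9 8 1 12 10)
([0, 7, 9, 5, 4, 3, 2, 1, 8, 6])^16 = [0, 1, 9, 3, 4, 5, 2, 7, 8, 6]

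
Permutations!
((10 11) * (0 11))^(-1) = ((0 11 10))^(-1) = (0 10 11)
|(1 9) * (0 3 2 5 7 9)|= 7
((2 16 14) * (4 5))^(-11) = (2 16 14)(4 5)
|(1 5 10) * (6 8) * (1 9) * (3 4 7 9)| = 14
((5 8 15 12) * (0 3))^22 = (5 15)(8 12)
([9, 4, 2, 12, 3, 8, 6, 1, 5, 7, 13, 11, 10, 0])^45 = (13)(5 8)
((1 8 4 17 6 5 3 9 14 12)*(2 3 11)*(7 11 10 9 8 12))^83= (1 12)(2 11 7 14 9 10 5 6 17 4 8 3)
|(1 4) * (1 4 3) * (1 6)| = |(1 3 6)| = 3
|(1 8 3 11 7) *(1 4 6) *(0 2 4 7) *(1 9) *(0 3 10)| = 8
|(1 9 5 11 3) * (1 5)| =|(1 9)(3 5 11)| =6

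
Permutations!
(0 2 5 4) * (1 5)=[2, 5, 1, 3, 0, 4]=(0 2 1 5 4)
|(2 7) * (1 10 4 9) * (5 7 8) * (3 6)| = 4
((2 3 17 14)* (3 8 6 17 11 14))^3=(2 17 14 6 11 8 3)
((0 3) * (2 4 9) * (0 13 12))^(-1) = (0 12 13 3)(2 9 4)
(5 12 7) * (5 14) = (5 12 7 14) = [0, 1, 2, 3, 4, 12, 6, 14, 8, 9, 10, 11, 7, 13, 5]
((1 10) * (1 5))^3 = (10)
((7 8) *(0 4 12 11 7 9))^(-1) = ((0 4 12 11 7 8 9))^(-1) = (0 9 8 7 11 12 4)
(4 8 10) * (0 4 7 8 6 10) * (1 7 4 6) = (0 6 10 4 1 7 8) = [6, 7, 2, 3, 1, 5, 10, 8, 0, 9, 4]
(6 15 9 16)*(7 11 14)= (6 15 9 16)(7 11 14)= [0, 1, 2, 3, 4, 5, 15, 11, 8, 16, 10, 14, 12, 13, 7, 9, 6]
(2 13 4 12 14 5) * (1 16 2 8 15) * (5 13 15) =(1 16 2 15)(4 12 14 13)(5 8) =[0, 16, 15, 3, 12, 8, 6, 7, 5, 9, 10, 11, 14, 4, 13, 1, 2]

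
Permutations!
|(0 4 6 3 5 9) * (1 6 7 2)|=|(0 4 7 2 1 6 3 5 9)|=9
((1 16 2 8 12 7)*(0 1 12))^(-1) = (0 8 2 16 1)(7 12)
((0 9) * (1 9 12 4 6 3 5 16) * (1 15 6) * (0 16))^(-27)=(0 1 15 5 4 16 3 12 9 6)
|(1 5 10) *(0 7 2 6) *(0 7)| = 3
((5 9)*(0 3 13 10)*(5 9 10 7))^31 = (0 3 13 7 5 10)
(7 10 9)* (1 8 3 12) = (1 8 3 12)(7 10 9) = [0, 8, 2, 12, 4, 5, 6, 10, 3, 7, 9, 11, 1]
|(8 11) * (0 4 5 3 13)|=10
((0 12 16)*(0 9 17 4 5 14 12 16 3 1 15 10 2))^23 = ((0 16 9 17 4 5 14 12 3 1 15 10 2))^23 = (0 15 12 4 16 10 3 5 9 2 1 14 17)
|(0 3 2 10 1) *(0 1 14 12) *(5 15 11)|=|(0 3 2 10 14 12)(5 15 11)|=6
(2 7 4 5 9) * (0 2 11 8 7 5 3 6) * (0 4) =(0 2 5 9 11 8 7)(3 6 4) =[2, 1, 5, 6, 3, 9, 4, 0, 7, 11, 10, 8]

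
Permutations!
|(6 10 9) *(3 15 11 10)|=6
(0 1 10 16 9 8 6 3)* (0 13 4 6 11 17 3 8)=(0 1 10 16 9)(3 13 4 6 8 11 17)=[1, 10, 2, 13, 6, 5, 8, 7, 11, 0, 16, 17, 12, 4, 14, 15, 9, 3]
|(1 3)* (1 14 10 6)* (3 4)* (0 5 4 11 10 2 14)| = |(0 5 4 3)(1 11 10 6)(2 14)| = 4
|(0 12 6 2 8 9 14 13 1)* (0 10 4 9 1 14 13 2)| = |(0 12 6)(1 10 4 9 13 14 2 8)| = 24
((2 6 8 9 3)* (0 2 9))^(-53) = ((0 2 6 8)(3 9))^(-53) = (0 8 6 2)(3 9)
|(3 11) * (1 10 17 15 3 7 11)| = |(1 10 17 15 3)(7 11)| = 10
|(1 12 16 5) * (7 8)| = |(1 12 16 5)(7 8)| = 4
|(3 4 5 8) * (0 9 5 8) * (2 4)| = 12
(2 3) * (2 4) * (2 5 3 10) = (2 10)(3 4 5) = [0, 1, 10, 4, 5, 3, 6, 7, 8, 9, 2]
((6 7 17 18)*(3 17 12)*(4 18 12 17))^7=(18)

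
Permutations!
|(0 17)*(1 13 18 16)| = 4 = |(0 17)(1 13 18 16)|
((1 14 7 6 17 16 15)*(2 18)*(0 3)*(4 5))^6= (18)(1 15 16 17 6 7 14)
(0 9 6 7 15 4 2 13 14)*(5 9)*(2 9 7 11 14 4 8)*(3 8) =(0 5 7 15 3 8 2 13 4 9 6 11 14) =[5, 1, 13, 8, 9, 7, 11, 15, 2, 6, 10, 14, 12, 4, 0, 3]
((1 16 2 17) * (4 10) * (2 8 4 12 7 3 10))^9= (1 4)(2 16)(3 10 12 7)(8 17)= ((1 16 8 4 2 17)(3 10 12 7))^9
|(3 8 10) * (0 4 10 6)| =6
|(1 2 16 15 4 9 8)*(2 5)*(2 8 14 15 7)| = |(1 5 8)(2 16 7)(4 9 14 15)| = 12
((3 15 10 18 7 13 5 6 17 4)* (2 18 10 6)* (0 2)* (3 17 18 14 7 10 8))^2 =(0 14 13)(2 7 5)(3 6 10)(8 15 18)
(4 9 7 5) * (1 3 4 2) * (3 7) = (1 7 5 2)(3 4 9) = [0, 7, 1, 4, 9, 2, 6, 5, 8, 3]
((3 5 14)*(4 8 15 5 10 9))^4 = (3 8)(4 14)(5 9)(10 15)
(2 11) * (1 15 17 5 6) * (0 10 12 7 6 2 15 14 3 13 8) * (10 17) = [17, 14, 11, 13, 4, 2, 1, 6, 0, 9, 12, 15, 7, 8, 3, 10, 16, 5] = (0 17 5 2 11 15 10 12 7 6 1 14 3 13 8)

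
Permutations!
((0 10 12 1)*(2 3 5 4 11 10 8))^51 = (0 8 2 3 5 4 11 10 12 1)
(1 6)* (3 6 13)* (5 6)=(1 13 3 5 6)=[0, 13, 2, 5, 4, 6, 1, 7, 8, 9, 10, 11, 12, 3]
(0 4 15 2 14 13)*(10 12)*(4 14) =(0 14 13)(2 4 15)(10 12) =[14, 1, 4, 3, 15, 5, 6, 7, 8, 9, 12, 11, 10, 0, 13, 2]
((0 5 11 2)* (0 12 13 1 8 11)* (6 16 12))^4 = (1 6)(2 13)(8 16)(11 12) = ((0 5)(1 8 11 2 6 16 12 13))^4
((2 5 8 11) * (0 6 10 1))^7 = (0 1 10 6)(2 11 8 5)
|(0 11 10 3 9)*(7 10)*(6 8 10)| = |(0 11 7 6 8 10 3 9)| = 8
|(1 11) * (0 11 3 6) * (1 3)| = 4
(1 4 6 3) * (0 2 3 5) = (0 2 3 1 4 6 5) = [2, 4, 3, 1, 6, 0, 5]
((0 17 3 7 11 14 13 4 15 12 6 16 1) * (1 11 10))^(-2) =(0 10 3)(1 7 17)(4 14 16 12)(6 15 13 11)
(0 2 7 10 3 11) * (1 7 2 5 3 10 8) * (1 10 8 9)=(0 5 3 11)(1 7 9)(8 10)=[5, 7, 2, 11, 4, 3, 6, 9, 10, 1, 8, 0]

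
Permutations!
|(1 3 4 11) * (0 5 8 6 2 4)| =|(0 5 8 6 2 4 11 1 3)| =9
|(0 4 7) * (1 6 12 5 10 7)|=|(0 4 1 6 12 5 10 7)|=8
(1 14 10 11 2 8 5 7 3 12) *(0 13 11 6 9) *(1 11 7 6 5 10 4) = [13, 14, 8, 12, 1, 6, 9, 3, 10, 0, 5, 2, 11, 7, 4] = (0 13 7 3 12 11 2 8 10 5 6 9)(1 14 4)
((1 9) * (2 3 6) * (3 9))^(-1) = (1 9 2 6 3)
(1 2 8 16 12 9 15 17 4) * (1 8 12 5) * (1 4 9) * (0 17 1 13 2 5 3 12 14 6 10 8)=(0 17 9 15 1 5 4)(2 14 6 10 8 16 3 12 13)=[17, 5, 14, 12, 0, 4, 10, 7, 16, 15, 8, 11, 13, 2, 6, 1, 3, 9]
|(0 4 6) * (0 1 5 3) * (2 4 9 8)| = 9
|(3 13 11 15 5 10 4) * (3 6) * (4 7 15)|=|(3 13 11 4 6)(5 10 7 15)|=20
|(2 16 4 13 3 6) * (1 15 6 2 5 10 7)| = |(1 15 6 5 10 7)(2 16 4 13 3)| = 30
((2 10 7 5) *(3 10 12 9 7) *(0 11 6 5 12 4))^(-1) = (0 4 2 5 6 11)(3 10)(7 9 12)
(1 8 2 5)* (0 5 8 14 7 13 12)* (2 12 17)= (0 5 1 14 7 13 17 2 8 12)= [5, 14, 8, 3, 4, 1, 6, 13, 12, 9, 10, 11, 0, 17, 7, 15, 16, 2]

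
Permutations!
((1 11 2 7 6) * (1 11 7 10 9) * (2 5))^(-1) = ((1 7 6 11 5 2 10 9))^(-1) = (1 9 10 2 5 11 6 7)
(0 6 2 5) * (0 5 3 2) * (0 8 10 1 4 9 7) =(0 6 8 10 1 4 9 7)(2 3) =[6, 4, 3, 2, 9, 5, 8, 0, 10, 7, 1]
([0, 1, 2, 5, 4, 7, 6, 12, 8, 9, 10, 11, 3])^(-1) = (3 12 7 5)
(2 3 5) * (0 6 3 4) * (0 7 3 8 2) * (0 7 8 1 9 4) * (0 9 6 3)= (0 3 5 7)(1 6)(2 9 4 8)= [3, 6, 9, 5, 8, 7, 1, 0, 2, 4]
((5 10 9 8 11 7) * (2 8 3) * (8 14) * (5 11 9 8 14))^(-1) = ((14)(2 5 10 8 9 3)(7 11))^(-1) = (14)(2 3 9 8 10 5)(7 11)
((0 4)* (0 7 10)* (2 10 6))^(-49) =((0 4 7 6 2 10))^(-49) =(0 10 2 6 7 4)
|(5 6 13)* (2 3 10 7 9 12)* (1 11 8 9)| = |(1 11 8 9 12 2 3 10 7)(5 6 13)| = 9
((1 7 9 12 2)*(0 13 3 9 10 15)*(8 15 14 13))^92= (0 15 8)(1 10 13 9 2 7 14 3 12)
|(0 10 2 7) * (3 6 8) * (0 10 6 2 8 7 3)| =10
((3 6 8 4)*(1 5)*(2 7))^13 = (1 5)(2 7)(3 6 8 4)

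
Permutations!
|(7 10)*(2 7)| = |(2 7 10)| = 3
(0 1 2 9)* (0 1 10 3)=[10, 2, 9, 0, 4, 5, 6, 7, 8, 1, 3]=(0 10 3)(1 2 9)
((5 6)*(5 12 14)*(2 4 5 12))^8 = ((2 4 5 6)(12 14))^8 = (14)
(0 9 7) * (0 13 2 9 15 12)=(0 15 12)(2 9 7 13)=[15, 1, 9, 3, 4, 5, 6, 13, 8, 7, 10, 11, 0, 2, 14, 12]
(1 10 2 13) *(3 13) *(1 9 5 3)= (1 10 2)(3 13 9 5)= [0, 10, 1, 13, 4, 3, 6, 7, 8, 5, 2, 11, 12, 9]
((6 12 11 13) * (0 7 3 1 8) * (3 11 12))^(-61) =(0 13 1 7 6 8 11 3)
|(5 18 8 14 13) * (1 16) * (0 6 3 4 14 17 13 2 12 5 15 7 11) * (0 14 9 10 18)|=|(0 6 3 4 9 10 18 8 17 13 15 7 11 14 2 12 5)(1 16)|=34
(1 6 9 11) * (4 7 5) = (1 6 9 11)(4 7 5) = [0, 6, 2, 3, 7, 4, 9, 5, 8, 11, 10, 1]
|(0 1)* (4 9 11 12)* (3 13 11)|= 6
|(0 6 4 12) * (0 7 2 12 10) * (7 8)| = 4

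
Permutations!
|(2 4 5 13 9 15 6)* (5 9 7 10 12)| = |(2 4 9 15 6)(5 13 7 10 12)| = 5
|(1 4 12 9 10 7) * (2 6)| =6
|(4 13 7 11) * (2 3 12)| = 12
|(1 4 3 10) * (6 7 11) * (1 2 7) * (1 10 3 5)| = |(1 4 5)(2 7 11 6 10)| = 15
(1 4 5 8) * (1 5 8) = (1 4 8 5) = [0, 4, 2, 3, 8, 1, 6, 7, 5]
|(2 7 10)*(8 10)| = 4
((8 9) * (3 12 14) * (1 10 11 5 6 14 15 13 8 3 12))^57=((1 10 11 5 6 14 12 15 13 8 9 3))^57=(1 8 12 5)(3 13 14 11)(6 10 9 15)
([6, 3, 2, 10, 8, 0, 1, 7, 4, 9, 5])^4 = [10, 0, 2, 6, 4, 3, 5, 7, 8, 9, 1]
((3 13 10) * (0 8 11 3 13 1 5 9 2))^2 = ((0 8 11 3 1 5 9 2)(10 13))^2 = (13)(0 11 1 9)(2 8 3 5)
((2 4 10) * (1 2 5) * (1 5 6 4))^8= ((1 2)(4 10 6))^8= (4 6 10)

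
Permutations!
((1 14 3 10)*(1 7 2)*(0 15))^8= ((0 15)(1 14 3 10 7 2))^8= (15)(1 3 7)(2 14 10)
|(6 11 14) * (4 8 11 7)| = 6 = |(4 8 11 14 6 7)|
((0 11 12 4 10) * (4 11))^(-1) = ((0 4 10)(11 12))^(-1) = (0 10 4)(11 12)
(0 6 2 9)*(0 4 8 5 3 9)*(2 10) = (0 6 10 2)(3 9 4 8 5) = [6, 1, 0, 9, 8, 3, 10, 7, 5, 4, 2]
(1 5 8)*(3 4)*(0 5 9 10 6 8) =[5, 9, 2, 4, 3, 0, 8, 7, 1, 10, 6] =(0 5)(1 9 10 6 8)(3 4)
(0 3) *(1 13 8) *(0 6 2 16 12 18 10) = (0 3 6 2 16 12 18 10)(1 13 8) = [3, 13, 16, 6, 4, 5, 2, 7, 1, 9, 0, 11, 18, 8, 14, 15, 12, 17, 10]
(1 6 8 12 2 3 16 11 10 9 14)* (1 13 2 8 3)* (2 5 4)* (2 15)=[0, 6, 1, 16, 15, 4, 3, 7, 12, 14, 9, 10, 8, 5, 13, 2, 11]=(1 6 3 16 11 10 9 14 13 5 4 15 2)(8 12)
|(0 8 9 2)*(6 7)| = |(0 8 9 2)(6 7)| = 4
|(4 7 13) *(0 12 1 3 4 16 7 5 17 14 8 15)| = 30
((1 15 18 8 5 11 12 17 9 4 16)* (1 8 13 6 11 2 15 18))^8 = ((1 18 13 6 11 12 17 9 4 16 8 5 2 15))^8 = (1 4 13 8 11 2 17)(5 12 15 9 18 16 6)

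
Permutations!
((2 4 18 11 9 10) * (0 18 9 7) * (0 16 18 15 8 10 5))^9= ((0 15 8 10 2 4 9 5)(7 16 18 11))^9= (0 15 8 10 2 4 9 5)(7 16 18 11)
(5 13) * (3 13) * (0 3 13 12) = (0 3 12)(5 13) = [3, 1, 2, 12, 4, 13, 6, 7, 8, 9, 10, 11, 0, 5]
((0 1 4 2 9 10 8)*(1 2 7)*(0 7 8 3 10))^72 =(10)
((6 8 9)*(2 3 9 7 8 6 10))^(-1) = (2 10 9 3)(7 8)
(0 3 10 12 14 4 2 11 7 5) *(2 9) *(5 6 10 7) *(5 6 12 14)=(0 3 7 12 5)(2 11 6 10 14 4 9)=[3, 1, 11, 7, 9, 0, 10, 12, 8, 2, 14, 6, 5, 13, 4]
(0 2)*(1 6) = (0 2)(1 6) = [2, 6, 0, 3, 4, 5, 1]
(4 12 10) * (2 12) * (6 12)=(2 6 12 10 4)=[0, 1, 6, 3, 2, 5, 12, 7, 8, 9, 4, 11, 10]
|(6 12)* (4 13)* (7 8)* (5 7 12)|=10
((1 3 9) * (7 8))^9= (9)(7 8)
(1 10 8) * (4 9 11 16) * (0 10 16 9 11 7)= (0 10 8 1 16 4 11 9 7)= [10, 16, 2, 3, 11, 5, 6, 0, 1, 7, 8, 9, 12, 13, 14, 15, 4]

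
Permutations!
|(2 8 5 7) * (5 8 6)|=4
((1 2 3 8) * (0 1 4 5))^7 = (8)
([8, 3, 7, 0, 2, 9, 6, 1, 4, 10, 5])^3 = (10)(0 2 3 4 1 8 7)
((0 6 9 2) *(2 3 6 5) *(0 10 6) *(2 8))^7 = ((0 5 8 2 10 6 9 3))^7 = (0 3 9 6 10 2 8 5)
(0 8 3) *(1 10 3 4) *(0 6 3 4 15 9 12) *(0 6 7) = (0 8 15 9 12 6 3 7)(1 10 4) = [8, 10, 2, 7, 1, 5, 3, 0, 15, 12, 4, 11, 6, 13, 14, 9]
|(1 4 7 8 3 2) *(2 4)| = 4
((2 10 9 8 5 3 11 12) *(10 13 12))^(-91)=((2 13 12)(3 11 10 9 8 5))^(-91)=(2 12 13)(3 5 8 9 10 11)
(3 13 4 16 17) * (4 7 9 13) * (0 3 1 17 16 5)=(0 3 4 5)(1 17)(7 9 13)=[3, 17, 2, 4, 5, 0, 6, 9, 8, 13, 10, 11, 12, 7, 14, 15, 16, 1]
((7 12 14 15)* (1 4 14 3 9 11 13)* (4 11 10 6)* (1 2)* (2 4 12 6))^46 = (1 6 11 12 13 3 4 9 14 10 15 2 7)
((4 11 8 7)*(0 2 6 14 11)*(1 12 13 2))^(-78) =(0 4 7 8 11 14 6 2 13 12 1)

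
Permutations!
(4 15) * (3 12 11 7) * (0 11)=[11, 1, 2, 12, 15, 5, 6, 3, 8, 9, 10, 7, 0, 13, 14, 4]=(0 11 7 3 12)(4 15)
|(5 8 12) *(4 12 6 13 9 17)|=|(4 12 5 8 6 13 9 17)|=8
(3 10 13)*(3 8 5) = (3 10 13 8 5) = [0, 1, 2, 10, 4, 3, 6, 7, 5, 9, 13, 11, 12, 8]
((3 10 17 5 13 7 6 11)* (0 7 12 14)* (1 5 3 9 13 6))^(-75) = ((0 7 1 5 6 11 9 13 12 14)(3 10 17))^(-75) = (17)(0 11)(1 13)(5 12)(6 14)(7 9)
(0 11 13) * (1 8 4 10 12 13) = (0 11 1 8 4 10 12 13) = [11, 8, 2, 3, 10, 5, 6, 7, 4, 9, 12, 1, 13, 0]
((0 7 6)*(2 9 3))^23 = (0 6 7)(2 3 9)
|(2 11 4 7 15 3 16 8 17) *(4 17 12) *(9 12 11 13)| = |(2 13 9 12 4 7 15 3 16 8 11 17)| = 12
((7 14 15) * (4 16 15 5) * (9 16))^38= (4 15 5 16 14 9 7)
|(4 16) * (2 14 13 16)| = |(2 14 13 16 4)| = 5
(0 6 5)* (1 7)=(0 6 5)(1 7)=[6, 7, 2, 3, 4, 0, 5, 1]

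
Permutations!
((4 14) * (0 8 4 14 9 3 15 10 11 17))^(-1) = (0 17 11 10 15 3 9 4 8)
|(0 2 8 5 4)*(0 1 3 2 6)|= |(0 6)(1 3 2 8 5 4)|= 6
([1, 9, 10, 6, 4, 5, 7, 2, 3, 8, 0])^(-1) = (0 10 2 7 6 3 8 9 1)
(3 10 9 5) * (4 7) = [0, 1, 2, 10, 7, 3, 6, 4, 8, 5, 9] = (3 10 9 5)(4 7)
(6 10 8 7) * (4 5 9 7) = (4 5 9 7 6 10 8) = [0, 1, 2, 3, 5, 9, 10, 6, 4, 7, 8]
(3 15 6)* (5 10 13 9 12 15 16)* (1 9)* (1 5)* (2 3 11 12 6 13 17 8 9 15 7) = (1 15 13 5 10 17 8 9 6 11 12 7 2 3 16) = [0, 15, 3, 16, 4, 10, 11, 2, 9, 6, 17, 12, 7, 5, 14, 13, 1, 8]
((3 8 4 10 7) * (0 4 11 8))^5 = (8 11)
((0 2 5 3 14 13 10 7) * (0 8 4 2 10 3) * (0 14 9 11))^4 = (0 4 13)(2 3 10)(5 9 7)(8 14 11)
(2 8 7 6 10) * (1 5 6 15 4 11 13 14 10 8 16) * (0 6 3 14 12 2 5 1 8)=(0 6)(2 16 8 7 15 4 11 13 12)(3 14 10 5)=[6, 1, 16, 14, 11, 3, 0, 15, 7, 9, 5, 13, 2, 12, 10, 4, 8]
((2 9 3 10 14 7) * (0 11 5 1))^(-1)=((0 11 5 1)(2 9 3 10 14 7))^(-1)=(0 1 5 11)(2 7 14 10 3 9)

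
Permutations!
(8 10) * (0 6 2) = [6, 1, 0, 3, 4, 5, 2, 7, 10, 9, 8] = (0 6 2)(8 10)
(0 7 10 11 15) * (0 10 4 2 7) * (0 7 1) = [7, 0, 1, 3, 2, 5, 6, 4, 8, 9, 11, 15, 12, 13, 14, 10] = (0 7 4 2 1)(10 11 15)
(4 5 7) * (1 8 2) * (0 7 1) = [7, 8, 0, 3, 5, 1, 6, 4, 2] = (0 7 4 5 1 8 2)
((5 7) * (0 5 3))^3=(0 3 7 5)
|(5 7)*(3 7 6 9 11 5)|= 4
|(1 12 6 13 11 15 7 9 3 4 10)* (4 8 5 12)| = 30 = |(1 4 10)(3 8 5 12 6 13 11 15 7 9)|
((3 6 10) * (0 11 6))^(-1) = (0 3 10 6 11)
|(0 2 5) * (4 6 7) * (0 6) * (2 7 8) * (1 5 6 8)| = |(0 7 4)(1 5 8 2 6)| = 15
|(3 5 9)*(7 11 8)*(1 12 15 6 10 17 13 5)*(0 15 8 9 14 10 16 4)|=35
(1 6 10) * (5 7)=(1 6 10)(5 7)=[0, 6, 2, 3, 4, 7, 10, 5, 8, 9, 1]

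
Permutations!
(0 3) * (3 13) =(0 13 3) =[13, 1, 2, 0, 4, 5, 6, 7, 8, 9, 10, 11, 12, 3]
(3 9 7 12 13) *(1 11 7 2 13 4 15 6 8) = [0, 11, 13, 9, 15, 5, 8, 12, 1, 2, 10, 7, 4, 3, 14, 6] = (1 11 7 12 4 15 6 8)(2 13 3 9)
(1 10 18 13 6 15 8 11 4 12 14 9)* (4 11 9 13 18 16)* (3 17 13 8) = (18)(1 10 16 4 12 14 8 9)(3 17 13 6 15) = [0, 10, 2, 17, 12, 5, 15, 7, 9, 1, 16, 11, 14, 6, 8, 3, 4, 13, 18]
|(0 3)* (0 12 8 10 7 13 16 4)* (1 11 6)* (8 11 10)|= |(0 3 12 11 6 1 10 7 13 16 4)|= 11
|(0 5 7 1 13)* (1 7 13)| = |(0 5 13)| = 3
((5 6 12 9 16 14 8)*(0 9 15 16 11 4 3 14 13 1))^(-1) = ((0 9 11 4 3 14 8 5 6 12 15 16 13 1))^(-1) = (0 1 13 16 15 12 6 5 8 14 3 4 11 9)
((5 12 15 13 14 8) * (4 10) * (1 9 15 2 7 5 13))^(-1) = ((1 9 15)(2 7 5 12)(4 10)(8 13 14))^(-1) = (1 15 9)(2 12 5 7)(4 10)(8 14 13)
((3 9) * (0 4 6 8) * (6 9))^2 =((0 4 9 3 6 8))^2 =(0 9 6)(3 8 4)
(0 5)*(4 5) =[4, 1, 2, 3, 5, 0] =(0 4 5)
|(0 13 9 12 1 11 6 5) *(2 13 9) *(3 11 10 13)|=11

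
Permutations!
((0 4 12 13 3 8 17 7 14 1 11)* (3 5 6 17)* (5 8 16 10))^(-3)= ((0 4 12 13 8 3 16 10 5 6 17 7 14 1 11))^(-3)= (0 14 6 16 13)(1 17 10 8 4)(3 12 11 7 5)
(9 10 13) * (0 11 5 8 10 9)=(0 11 5 8 10 13)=[11, 1, 2, 3, 4, 8, 6, 7, 10, 9, 13, 5, 12, 0]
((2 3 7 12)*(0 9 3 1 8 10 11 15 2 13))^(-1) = (0 13 12 7 3 9)(1 2 15 11 10 8)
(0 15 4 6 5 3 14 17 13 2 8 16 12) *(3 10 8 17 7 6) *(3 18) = [15, 1, 17, 14, 18, 10, 5, 6, 16, 9, 8, 11, 0, 2, 7, 4, 12, 13, 3] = (0 15 4 18 3 14 7 6 5 10 8 16 12)(2 17 13)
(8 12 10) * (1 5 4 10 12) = (12)(1 5 4 10 8) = [0, 5, 2, 3, 10, 4, 6, 7, 1, 9, 8, 11, 12]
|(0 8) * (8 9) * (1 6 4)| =3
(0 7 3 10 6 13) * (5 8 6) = [7, 1, 2, 10, 4, 8, 13, 3, 6, 9, 5, 11, 12, 0] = (0 7 3 10 5 8 6 13)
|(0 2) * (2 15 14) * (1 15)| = |(0 1 15 14 2)| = 5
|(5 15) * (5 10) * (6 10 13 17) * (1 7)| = 6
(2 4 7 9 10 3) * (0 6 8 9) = [6, 1, 4, 2, 7, 5, 8, 0, 9, 10, 3] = (0 6 8 9 10 3 2 4 7)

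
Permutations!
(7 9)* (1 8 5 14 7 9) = [0, 8, 2, 3, 4, 14, 6, 1, 5, 9, 10, 11, 12, 13, 7] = (1 8 5 14 7)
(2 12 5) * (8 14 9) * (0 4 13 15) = (0 4 13 15)(2 12 5)(8 14 9) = [4, 1, 12, 3, 13, 2, 6, 7, 14, 8, 10, 11, 5, 15, 9, 0]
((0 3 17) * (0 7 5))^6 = ((0 3 17 7 5))^6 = (0 3 17 7 5)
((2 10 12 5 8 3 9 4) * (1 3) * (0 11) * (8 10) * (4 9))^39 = ((0 11)(1 3 4 2 8)(5 10 12))^39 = (12)(0 11)(1 8 2 4 3)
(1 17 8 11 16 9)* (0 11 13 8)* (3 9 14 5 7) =[11, 17, 2, 9, 4, 7, 6, 3, 13, 1, 10, 16, 12, 8, 5, 15, 14, 0] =(0 11 16 14 5 7 3 9 1 17)(8 13)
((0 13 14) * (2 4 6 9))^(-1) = (0 14 13)(2 9 6 4)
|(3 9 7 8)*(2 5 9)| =|(2 5 9 7 8 3)| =6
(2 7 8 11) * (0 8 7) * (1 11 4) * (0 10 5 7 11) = (0 8 4 1)(2 10 5 7 11) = [8, 0, 10, 3, 1, 7, 6, 11, 4, 9, 5, 2]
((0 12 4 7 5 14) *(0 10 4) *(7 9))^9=((0 12)(4 9 7 5 14 10))^9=(0 12)(4 5)(7 10)(9 14)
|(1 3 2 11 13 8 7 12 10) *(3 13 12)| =|(1 13 8 7 3 2 11 12 10)| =9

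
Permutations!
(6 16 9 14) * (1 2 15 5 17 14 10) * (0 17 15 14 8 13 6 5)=[17, 2, 14, 3, 4, 15, 16, 7, 13, 10, 1, 11, 12, 6, 5, 0, 9, 8]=(0 17 8 13 6 16 9 10 1 2 14 5 15)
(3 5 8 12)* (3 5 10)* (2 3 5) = [0, 1, 3, 10, 4, 8, 6, 7, 12, 9, 5, 11, 2] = (2 3 10 5 8 12)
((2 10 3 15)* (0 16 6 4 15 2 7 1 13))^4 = (0 15)(1 6)(2 10 3)(4 13)(7 16)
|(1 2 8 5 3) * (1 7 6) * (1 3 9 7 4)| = 9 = |(1 2 8 5 9 7 6 3 4)|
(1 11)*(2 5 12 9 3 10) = (1 11)(2 5 12 9 3 10) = [0, 11, 5, 10, 4, 12, 6, 7, 8, 3, 2, 1, 9]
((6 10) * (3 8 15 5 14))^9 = ((3 8 15 5 14)(6 10))^9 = (3 14 5 15 8)(6 10)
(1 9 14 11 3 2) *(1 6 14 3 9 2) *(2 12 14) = [0, 12, 6, 1, 4, 5, 2, 7, 8, 3, 10, 9, 14, 13, 11] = (1 12 14 11 9 3)(2 6)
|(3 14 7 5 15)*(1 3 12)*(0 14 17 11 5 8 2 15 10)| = |(0 14 7 8 2 15 12 1 3 17 11 5 10)| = 13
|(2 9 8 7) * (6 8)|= 5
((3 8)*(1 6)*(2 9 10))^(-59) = ((1 6)(2 9 10)(3 8))^(-59) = (1 6)(2 9 10)(3 8)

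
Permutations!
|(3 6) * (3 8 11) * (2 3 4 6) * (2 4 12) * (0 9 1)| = |(0 9 1)(2 3 4 6 8 11 12)| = 21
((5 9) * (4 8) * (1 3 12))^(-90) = (12)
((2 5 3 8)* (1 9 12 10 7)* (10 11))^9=((1 9 12 11 10 7)(2 5 3 8))^9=(1 11)(2 5 3 8)(7 12)(9 10)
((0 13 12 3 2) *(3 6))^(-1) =((0 13 12 6 3 2))^(-1) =(0 2 3 6 12 13)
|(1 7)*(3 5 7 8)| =5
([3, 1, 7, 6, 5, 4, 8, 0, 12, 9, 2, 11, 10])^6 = [2, 1, 12, 7, 4, 5, 0, 10, 3, 9, 8, 11, 6]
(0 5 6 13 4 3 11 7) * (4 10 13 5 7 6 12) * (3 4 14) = (0 7)(3 11 6 5 12 14)(10 13) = [7, 1, 2, 11, 4, 12, 5, 0, 8, 9, 13, 6, 14, 10, 3]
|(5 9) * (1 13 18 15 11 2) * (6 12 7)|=6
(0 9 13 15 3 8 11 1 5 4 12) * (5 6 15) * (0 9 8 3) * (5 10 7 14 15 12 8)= (0 5 4 8 11 1 6 12 9 13 10 7 14 15)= [5, 6, 2, 3, 8, 4, 12, 14, 11, 13, 7, 1, 9, 10, 15, 0]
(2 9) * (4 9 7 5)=(2 7 5 4 9)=[0, 1, 7, 3, 9, 4, 6, 5, 8, 2]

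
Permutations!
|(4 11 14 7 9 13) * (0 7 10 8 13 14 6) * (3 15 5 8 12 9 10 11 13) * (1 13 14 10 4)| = |(0 7 4 14 11 6)(1 13)(3 15 5 8)(9 10 12)| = 12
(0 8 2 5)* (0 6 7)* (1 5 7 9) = (0 8 2 7)(1 5 6 9) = [8, 5, 7, 3, 4, 6, 9, 0, 2, 1]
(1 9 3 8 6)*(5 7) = [0, 9, 2, 8, 4, 7, 1, 5, 6, 3] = (1 9 3 8 6)(5 7)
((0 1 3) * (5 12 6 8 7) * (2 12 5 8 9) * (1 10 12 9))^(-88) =((0 10 12 6 1 3)(2 9)(7 8))^(-88) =(0 12 1)(3 10 6)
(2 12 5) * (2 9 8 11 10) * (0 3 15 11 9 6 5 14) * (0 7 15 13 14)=[3, 1, 12, 13, 4, 6, 5, 15, 9, 8, 2, 10, 0, 14, 7, 11]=(0 3 13 14 7 15 11 10 2 12)(5 6)(8 9)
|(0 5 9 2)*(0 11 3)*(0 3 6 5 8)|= 10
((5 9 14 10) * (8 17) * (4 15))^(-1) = ((4 15)(5 9 14 10)(8 17))^(-1) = (4 15)(5 10 14 9)(8 17)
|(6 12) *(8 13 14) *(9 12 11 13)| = 7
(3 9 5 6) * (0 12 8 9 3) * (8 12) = (12)(0 8 9 5 6) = [8, 1, 2, 3, 4, 6, 0, 7, 9, 5, 10, 11, 12]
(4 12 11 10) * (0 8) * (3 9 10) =(0 8)(3 9 10 4 12 11) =[8, 1, 2, 9, 12, 5, 6, 7, 0, 10, 4, 3, 11]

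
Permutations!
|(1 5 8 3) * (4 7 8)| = 6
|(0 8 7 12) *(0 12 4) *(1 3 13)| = 12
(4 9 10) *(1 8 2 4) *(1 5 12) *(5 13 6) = (1 8 2 4 9 10 13 6 5 12) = [0, 8, 4, 3, 9, 12, 5, 7, 2, 10, 13, 11, 1, 6]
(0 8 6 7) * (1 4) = [8, 4, 2, 3, 1, 5, 7, 0, 6] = (0 8 6 7)(1 4)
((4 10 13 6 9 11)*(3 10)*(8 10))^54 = (3 11 6 10)(4 9 13 8)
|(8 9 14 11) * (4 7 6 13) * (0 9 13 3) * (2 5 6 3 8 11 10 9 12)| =30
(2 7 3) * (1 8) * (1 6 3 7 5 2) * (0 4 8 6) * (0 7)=(0 4 8 7)(1 6 3)(2 5)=[4, 6, 5, 1, 8, 2, 3, 0, 7]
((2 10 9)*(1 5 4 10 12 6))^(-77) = ((1 5 4 10 9 2 12 6))^(-77) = (1 10 12 5 9 6 4 2)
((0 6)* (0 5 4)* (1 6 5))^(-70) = ((0 5 4)(1 6))^(-70) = (6)(0 4 5)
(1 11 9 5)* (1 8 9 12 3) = (1 11 12 3)(5 8 9) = [0, 11, 2, 1, 4, 8, 6, 7, 9, 5, 10, 12, 3]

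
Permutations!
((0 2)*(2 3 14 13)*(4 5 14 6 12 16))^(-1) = ((0 3 6 12 16 4 5 14 13 2))^(-1) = (0 2 13 14 5 4 16 12 6 3)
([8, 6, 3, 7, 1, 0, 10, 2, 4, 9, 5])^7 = [0, 1, 3, 7, 4, 5, 6, 2, 8, 9, 10]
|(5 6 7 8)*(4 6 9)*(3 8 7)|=6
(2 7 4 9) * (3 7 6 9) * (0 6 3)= (0 6 9 2 3 7 4)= [6, 1, 3, 7, 0, 5, 9, 4, 8, 2]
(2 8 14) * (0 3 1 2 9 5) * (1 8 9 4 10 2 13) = (0 3 8 14 4 10 2 9 5)(1 13) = [3, 13, 9, 8, 10, 0, 6, 7, 14, 5, 2, 11, 12, 1, 4]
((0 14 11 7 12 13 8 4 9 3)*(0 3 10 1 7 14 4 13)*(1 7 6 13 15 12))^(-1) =(0 12 15 8 13 6 1 7 10 9 4)(11 14)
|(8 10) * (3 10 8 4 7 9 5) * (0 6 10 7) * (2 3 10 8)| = |(0 6 8 2 3 7 9 5 10 4)| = 10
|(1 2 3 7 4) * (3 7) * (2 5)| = 5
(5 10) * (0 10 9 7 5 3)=(0 10 3)(5 9 7)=[10, 1, 2, 0, 4, 9, 6, 5, 8, 7, 3]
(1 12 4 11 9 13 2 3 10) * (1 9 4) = (1 12)(2 3 10 9 13)(4 11) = [0, 12, 3, 10, 11, 5, 6, 7, 8, 13, 9, 4, 1, 2]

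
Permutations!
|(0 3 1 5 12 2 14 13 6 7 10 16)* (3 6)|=35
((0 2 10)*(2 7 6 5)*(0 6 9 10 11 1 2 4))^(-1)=(0 4 5 6 10 9 7)(1 11 2)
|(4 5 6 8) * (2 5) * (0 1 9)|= |(0 1 9)(2 5 6 8 4)|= 15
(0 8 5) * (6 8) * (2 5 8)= (8)(0 6 2 5)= [6, 1, 5, 3, 4, 0, 2, 7, 8]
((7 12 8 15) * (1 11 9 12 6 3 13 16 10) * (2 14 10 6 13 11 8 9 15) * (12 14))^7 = ((1 8 2 12 9 14 10)(3 11 15 7 13 16 6))^7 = (16)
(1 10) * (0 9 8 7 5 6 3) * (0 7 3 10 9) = [0, 9, 2, 7, 4, 6, 10, 5, 3, 8, 1] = (1 9 8 3 7 5 6 10)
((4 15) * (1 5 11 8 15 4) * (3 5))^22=((1 3 5 11 8 15))^22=(1 8 5)(3 15 11)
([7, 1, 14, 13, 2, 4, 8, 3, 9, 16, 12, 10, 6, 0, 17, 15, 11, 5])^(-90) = (17)(0 3)(6 8 9 16 11 10 12)(7 13)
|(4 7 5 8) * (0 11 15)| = 12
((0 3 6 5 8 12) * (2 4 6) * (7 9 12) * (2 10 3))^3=((0 2 4 6 5 8 7 9 12)(3 10))^3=(0 6 7)(2 5 9)(3 10)(4 8 12)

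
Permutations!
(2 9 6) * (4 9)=[0, 1, 4, 3, 9, 5, 2, 7, 8, 6]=(2 4 9 6)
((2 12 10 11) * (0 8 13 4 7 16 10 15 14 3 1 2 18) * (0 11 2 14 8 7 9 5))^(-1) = ((0 7 16 10 2 12 15 8 13 4 9 5)(1 14 3)(11 18))^(-1) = (0 5 9 4 13 8 15 12 2 10 16 7)(1 3 14)(11 18)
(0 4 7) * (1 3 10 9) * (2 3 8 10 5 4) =(0 2 3 5 4 7)(1 8 10 9) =[2, 8, 3, 5, 7, 4, 6, 0, 10, 1, 9]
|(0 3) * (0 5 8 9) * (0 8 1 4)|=|(0 3 5 1 4)(8 9)|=10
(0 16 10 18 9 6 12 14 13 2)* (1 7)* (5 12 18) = (0 16 10 5 12 14 13 2)(1 7)(6 18 9) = [16, 7, 0, 3, 4, 12, 18, 1, 8, 6, 5, 11, 14, 2, 13, 15, 10, 17, 9]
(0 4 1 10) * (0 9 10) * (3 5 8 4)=[3, 0, 2, 5, 1, 8, 6, 7, 4, 10, 9]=(0 3 5 8 4 1)(9 10)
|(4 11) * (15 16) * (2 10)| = 2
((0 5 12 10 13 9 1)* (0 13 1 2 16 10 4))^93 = (0 5 12 4)(1 2)(9 10)(13 16)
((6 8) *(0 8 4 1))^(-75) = ((0 8 6 4 1))^(-75) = (8)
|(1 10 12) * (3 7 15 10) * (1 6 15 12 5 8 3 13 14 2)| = |(1 13 14 2)(3 7 12 6 15 10 5 8)| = 8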